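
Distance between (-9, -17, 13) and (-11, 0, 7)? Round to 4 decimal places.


d = sqrt((-11--9)^2 + (0--17)^2 + (7-13)^2) = 18.1384

18.1384


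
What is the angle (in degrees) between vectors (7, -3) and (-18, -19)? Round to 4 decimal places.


dot = 7*-18 + -3*-19 = -69
|u| = 7.6158, |v| = 26.1725
cos(angle) = -0.3462
angle = 110.2533 degrees

110.2533 degrees


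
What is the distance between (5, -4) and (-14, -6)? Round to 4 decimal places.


d = sqrt((-14-5)^2 + (-6--4)^2) = 19.105

19.105


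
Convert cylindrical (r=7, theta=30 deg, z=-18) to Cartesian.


x = 7 * cos(30) = 6.0622
y = 7 * sin(30) = 3.5
z = -18

(6.0622, 3.5, -18)


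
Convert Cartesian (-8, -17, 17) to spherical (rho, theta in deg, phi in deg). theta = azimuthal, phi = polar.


rho = sqrt((-8)^2 + (-17)^2 + 17^2) = 25.3377
theta = atan2(-17, -8) = 244.7989 deg
phi = acos(17/25.3377) = 47.8606 deg

rho = 25.3377, theta = 244.7989 deg, phi = 47.8606 deg


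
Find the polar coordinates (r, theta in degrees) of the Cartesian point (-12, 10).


r = sqrt((-12)^2 + 10^2) = 15.6205
theta = atan2(10, -12) = 140.1944 degrees

r = 15.6205, theta = 140.1944 degrees


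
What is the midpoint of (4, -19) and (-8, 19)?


Midpoint = ((4+-8)/2, (-19+19)/2) = (-2, 0)

(-2, 0)


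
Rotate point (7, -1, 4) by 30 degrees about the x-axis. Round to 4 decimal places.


x' = 7
y' = -1*cos(30) - 4*sin(30) = -2.866
z' = -1*sin(30) + 4*cos(30) = 2.9641

(7, -2.866, 2.9641)


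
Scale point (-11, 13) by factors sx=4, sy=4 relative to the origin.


Scaling: (x*sx, y*sy) = (-11*4, 13*4) = (-44, 52)

(-44, 52)


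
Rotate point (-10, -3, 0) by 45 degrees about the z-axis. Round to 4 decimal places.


x' = -10*cos(45) - -3*sin(45) = -4.9497
y' = -10*sin(45) + -3*cos(45) = -9.1924
z' = 0

(-4.9497, -9.1924, 0)


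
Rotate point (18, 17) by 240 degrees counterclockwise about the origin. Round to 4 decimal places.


x' = 18*cos(240) - 17*sin(240) = 5.7224
y' = 18*sin(240) + 17*cos(240) = -24.0885

(5.7224, -24.0885)


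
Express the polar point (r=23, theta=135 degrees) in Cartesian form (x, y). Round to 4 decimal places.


x = 23 * cos(135) = -16.2635
y = 23 * sin(135) = 16.2635

(-16.2635, 16.2635)


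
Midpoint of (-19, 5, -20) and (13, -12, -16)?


Midpoint = ((-19+13)/2, (5+-12)/2, (-20+-16)/2) = (-3, -3.5, -18)

(-3, -3.5, -18)


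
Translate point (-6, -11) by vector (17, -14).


Translation: (x+dx, y+dy) = (-6+17, -11+-14) = (11, -25)

(11, -25)


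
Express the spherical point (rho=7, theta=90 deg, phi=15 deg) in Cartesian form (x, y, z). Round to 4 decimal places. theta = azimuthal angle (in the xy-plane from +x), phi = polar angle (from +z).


x = 7 * sin(15) * cos(90) = 0
y = 7 * sin(15) * sin(90) = 1.8117
z = 7 * cos(15) = 6.7615

(0, 1.8117, 6.7615)


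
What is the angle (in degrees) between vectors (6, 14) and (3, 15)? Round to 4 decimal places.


dot = 6*3 + 14*15 = 228
|u| = 15.2315, |v| = 15.2971
cos(angle) = 0.9785
angle = 11.8887 degrees

11.8887 degrees


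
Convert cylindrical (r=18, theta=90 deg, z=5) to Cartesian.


x = 18 * cos(90) = 0
y = 18 * sin(90) = 18
z = 5

(0, 18, 5)


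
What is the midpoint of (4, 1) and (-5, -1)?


Midpoint = ((4+-5)/2, (1+-1)/2) = (-0.5, 0)

(-0.5, 0)


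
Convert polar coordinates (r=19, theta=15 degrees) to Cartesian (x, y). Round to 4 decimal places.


x = 19 * cos(15) = 18.3526
y = 19 * sin(15) = 4.9176

(18.3526, 4.9176)


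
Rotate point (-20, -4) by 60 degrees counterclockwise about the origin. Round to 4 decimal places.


x' = -20*cos(60) - -4*sin(60) = -6.5359
y' = -20*sin(60) + -4*cos(60) = -19.3205

(-6.5359, -19.3205)


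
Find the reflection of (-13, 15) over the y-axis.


Reflection across y-axis: (x, y) -> (-x, y)
(-13, 15) -> (13, 15)

(13, 15)


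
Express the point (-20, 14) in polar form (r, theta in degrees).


r = sqrt((-20)^2 + 14^2) = 24.4131
theta = atan2(14, -20) = 145.008 degrees

r = 24.4131, theta = 145.008 degrees


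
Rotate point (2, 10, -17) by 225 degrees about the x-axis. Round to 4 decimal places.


x' = 2
y' = 10*cos(225) - -17*sin(225) = -19.0919
z' = 10*sin(225) + -17*cos(225) = 4.9497

(2, -19.0919, 4.9497)


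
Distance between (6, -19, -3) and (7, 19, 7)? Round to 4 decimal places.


d = sqrt((7-6)^2 + (19--19)^2 + (7--3)^2) = 39.3065

39.3065


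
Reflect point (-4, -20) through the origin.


Reflection through origin: (x, y) -> (-x, -y)
(-4, -20) -> (4, 20)

(4, 20)


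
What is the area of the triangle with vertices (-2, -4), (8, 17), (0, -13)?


Area = |x1(y2-y3) + x2(y3-y1) + x3(y1-y2)| / 2
= |-2*(17--13) + 8*(-13--4) + 0*(-4-17)| / 2
= 66

66


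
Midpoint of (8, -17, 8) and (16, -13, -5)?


Midpoint = ((8+16)/2, (-17+-13)/2, (8+-5)/2) = (12, -15, 1.5)

(12, -15, 1.5)


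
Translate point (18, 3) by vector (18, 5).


Translation: (x+dx, y+dy) = (18+18, 3+5) = (36, 8)

(36, 8)


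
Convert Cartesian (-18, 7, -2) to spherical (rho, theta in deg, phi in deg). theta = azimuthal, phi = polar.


rho = sqrt((-18)^2 + 7^2 + (-2)^2) = 19.4165
theta = atan2(7, -18) = 158.7495 deg
phi = acos(-2/19.4165) = 95.9123 deg

rho = 19.4165, theta = 158.7495 deg, phi = 95.9123 deg


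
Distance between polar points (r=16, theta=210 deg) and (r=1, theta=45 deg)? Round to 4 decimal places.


d = sqrt(r1^2 + r2^2 - 2*r1*r2*cos(t2-t1))
d = sqrt(16^2 + 1^2 - 2*16*1*cos(45-210)) = 16.9679

16.9679


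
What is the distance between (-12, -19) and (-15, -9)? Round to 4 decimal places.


d = sqrt((-15--12)^2 + (-9--19)^2) = 10.4403

10.4403


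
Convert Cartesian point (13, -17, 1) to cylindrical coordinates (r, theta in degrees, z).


r = sqrt(13^2 + (-17)^2) = 21.4009
theta = atan2(-17, 13) = 307.4054 deg
z = 1

r = 21.4009, theta = 307.4054 deg, z = 1


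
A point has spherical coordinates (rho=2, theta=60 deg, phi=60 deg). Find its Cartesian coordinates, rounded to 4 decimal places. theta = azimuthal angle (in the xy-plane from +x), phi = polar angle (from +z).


x = 2 * sin(60) * cos(60) = 0.866
y = 2 * sin(60) * sin(60) = 1.5
z = 2 * cos(60) = 1

(0.866, 1.5, 1)


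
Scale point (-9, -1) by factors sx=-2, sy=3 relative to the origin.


Scaling: (x*sx, y*sy) = (-9*-2, -1*3) = (18, -3)

(18, -3)


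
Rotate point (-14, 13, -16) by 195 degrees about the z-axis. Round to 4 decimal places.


x' = -14*cos(195) - 13*sin(195) = 16.8876
y' = -14*sin(195) + 13*cos(195) = -8.9336
z' = -16

(16.8876, -8.9336, -16)


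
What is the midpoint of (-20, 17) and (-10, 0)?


Midpoint = ((-20+-10)/2, (17+0)/2) = (-15, 8.5)

(-15, 8.5)


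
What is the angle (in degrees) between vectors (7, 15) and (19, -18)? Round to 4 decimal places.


dot = 7*19 + 15*-18 = -137
|u| = 16.5529, |v| = 26.1725
cos(angle) = -0.3162
angle = 108.4349 degrees

108.4349 degrees


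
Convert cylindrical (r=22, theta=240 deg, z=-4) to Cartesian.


x = 22 * cos(240) = -11
y = 22 * sin(240) = -19.0526
z = -4

(-11, -19.0526, -4)


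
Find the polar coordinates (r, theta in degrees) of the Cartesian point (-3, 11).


r = sqrt((-3)^2 + 11^2) = 11.4018
theta = atan2(11, -3) = 105.2551 degrees

r = 11.4018, theta = 105.2551 degrees


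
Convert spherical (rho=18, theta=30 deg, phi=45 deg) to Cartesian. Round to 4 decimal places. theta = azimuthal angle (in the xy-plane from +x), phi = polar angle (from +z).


x = 18 * sin(45) * cos(30) = 11.0227
y = 18 * sin(45) * sin(30) = 6.364
z = 18 * cos(45) = 12.7279

(11.0227, 6.364, 12.7279)


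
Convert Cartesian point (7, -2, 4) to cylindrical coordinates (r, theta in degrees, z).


r = sqrt(7^2 + (-2)^2) = 7.2801
theta = atan2(-2, 7) = 344.0546 deg
z = 4

r = 7.2801, theta = 344.0546 deg, z = 4


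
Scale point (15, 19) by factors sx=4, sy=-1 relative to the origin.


Scaling: (x*sx, y*sy) = (15*4, 19*-1) = (60, -19)

(60, -19)


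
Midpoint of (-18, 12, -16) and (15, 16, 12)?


Midpoint = ((-18+15)/2, (12+16)/2, (-16+12)/2) = (-1.5, 14, -2)

(-1.5, 14, -2)


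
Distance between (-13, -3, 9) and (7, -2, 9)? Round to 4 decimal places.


d = sqrt((7--13)^2 + (-2--3)^2 + (9-9)^2) = 20.025

20.025


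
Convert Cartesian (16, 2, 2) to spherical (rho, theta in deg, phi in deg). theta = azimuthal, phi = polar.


rho = sqrt(16^2 + 2^2 + 2^2) = 16.2481
theta = atan2(2, 16) = 7.125 deg
phi = acos(2/16.2481) = 82.9294 deg

rho = 16.2481, theta = 7.125 deg, phi = 82.9294 deg


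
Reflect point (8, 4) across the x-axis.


Reflection across x-axis: (x, y) -> (x, -y)
(8, 4) -> (8, -4)

(8, -4)


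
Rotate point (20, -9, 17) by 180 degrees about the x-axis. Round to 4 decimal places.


x' = 20
y' = -9*cos(180) - 17*sin(180) = 9
z' = -9*sin(180) + 17*cos(180) = -17

(20, 9, -17)


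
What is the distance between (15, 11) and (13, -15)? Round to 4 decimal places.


d = sqrt((13-15)^2 + (-15-11)^2) = 26.0768

26.0768


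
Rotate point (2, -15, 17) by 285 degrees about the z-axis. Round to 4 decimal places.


x' = 2*cos(285) - -15*sin(285) = -13.9712
y' = 2*sin(285) + -15*cos(285) = -5.8141
z' = 17

(-13.9712, -5.8141, 17)


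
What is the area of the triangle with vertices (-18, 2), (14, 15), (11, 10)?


Area = |x1(y2-y3) + x2(y3-y1) + x3(y1-y2)| / 2
= |-18*(15-10) + 14*(10-2) + 11*(2-15)| / 2
= 60.5

60.5


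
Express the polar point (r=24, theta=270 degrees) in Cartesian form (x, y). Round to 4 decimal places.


x = 24 * cos(270) = 0
y = 24 * sin(270) = -24

(0, -24)


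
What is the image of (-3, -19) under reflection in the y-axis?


Reflection across y-axis: (x, y) -> (-x, y)
(-3, -19) -> (3, -19)

(3, -19)


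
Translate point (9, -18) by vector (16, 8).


Translation: (x+dx, y+dy) = (9+16, -18+8) = (25, -10)

(25, -10)


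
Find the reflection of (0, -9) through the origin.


Reflection through origin: (x, y) -> (-x, -y)
(0, -9) -> (0, 9)

(0, 9)


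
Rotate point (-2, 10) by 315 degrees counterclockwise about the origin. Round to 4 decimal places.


x' = -2*cos(315) - 10*sin(315) = 5.6569
y' = -2*sin(315) + 10*cos(315) = 8.4853

(5.6569, 8.4853)


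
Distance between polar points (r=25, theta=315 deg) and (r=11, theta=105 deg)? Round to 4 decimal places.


d = sqrt(r1^2 + r2^2 - 2*r1*r2*cos(t2-t1))
d = sqrt(25^2 + 11^2 - 2*25*11*cos(105-315)) = 34.9616

34.9616


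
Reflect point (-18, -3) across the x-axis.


Reflection across x-axis: (x, y) -> (x, -y)
(-18, -3) -> (-18, 3)

(-18, 3)


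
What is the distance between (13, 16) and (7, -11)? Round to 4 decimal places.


d = sqrt((7-13)^2 + (-11-16)^2) = 27.6586

27.6586


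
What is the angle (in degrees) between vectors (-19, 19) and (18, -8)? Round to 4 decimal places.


dot = -19*18 + 19*-8 = -494
|u| = 26.8701, |v| = 19.6977
cos(angle) = -0.9333
angle = 158.9625 degrees

158.9625 degrees


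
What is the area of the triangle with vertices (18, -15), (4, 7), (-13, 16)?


Area = |x1(y2-y3) + x2(y3-y1) + x3(y1-y2)| / 2
= |18*(7-16) + 4*(16--15) + -13*(-15-7)| / 2
= 124

124


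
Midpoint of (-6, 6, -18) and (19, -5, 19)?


Midpoint = ((-6+19)/2, (6+-5)/2, (-18+19)/2) = (6.5, 0.5, 0.5)

(6.5, 0.5, 0.5)


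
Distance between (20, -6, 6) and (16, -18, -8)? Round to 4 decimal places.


d = sqrt((16-20)^2 + (-18--6)^2 + (-8-6)^2) = 18.868

18.868


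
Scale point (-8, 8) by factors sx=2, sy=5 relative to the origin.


Scaling: (x*sx, y*sy) = (-8*2, 8*5) = (-16, 40)

(-16, 40)


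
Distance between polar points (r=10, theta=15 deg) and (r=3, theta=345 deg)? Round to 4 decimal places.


d = sqrt(r1^2 + r2^2 - 2*r1*r2*cos(t2-t1))
d = sqrt(10^2 + 3^2 - 2*10*3*cos(345-15)) = 7.5524

7.5524


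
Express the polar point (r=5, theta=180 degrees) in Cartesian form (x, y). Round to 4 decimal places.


x = 5 * cos(180) = -5
y = 5 * sin(180) = 0

(-5, 0)


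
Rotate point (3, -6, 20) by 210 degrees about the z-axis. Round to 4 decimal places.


x' = 3*cos(210) - -6*sin(210) = -5.5981
y' = 3*sin(210) + -6*cos(210) = 3.6962
z' = 20

(-5.5981, 3.6962, 20)


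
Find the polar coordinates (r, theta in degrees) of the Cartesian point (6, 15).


r = sqrt(6^2 + 15^2) = 16.1555
theta = atan2(15, 6) = 68.1986 degrees

r = 16.1555, theta = 68.1986 degrees


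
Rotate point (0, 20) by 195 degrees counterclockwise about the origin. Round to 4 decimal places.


x' = 0*cos(195) - 20*sin(195) = 5.1764
y' = 0*sin(195) + 20*cos(195) = -19.3185

(5.1764, -19.3185)


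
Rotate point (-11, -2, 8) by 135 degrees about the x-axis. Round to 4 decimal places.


x' = -11
y' = -2*cos(135) - 8*sin(135) = -4.2426
z' = -2*sin(135) + 8*cos(135) = -7.0711

(-11, -4.2426, -7.0711)


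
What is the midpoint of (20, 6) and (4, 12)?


Midpoint = ((20+4)/2, (6+12)/2) = (12, 9)

(12, 9)


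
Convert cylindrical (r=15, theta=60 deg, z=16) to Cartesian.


x = 15 * cos(60) = 7.5
y = 15 * sin(60) = 12.9904
z = 16

(7.5, 12.9904, 16)


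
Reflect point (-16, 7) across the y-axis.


Reflection across y-axis: (x, y) -> (-x, y)
(-16, 7) -> (16, 7)

(16, 7)


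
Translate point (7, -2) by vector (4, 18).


Translation: (x+dx, y+dy) = (7+4, -2+18) = (11, 16)

(11, 16)


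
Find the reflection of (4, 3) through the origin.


Reflection through origin: (x, y) -> (-x, -y)
(4, 3) -> (-4, -3)

(-4, -3)


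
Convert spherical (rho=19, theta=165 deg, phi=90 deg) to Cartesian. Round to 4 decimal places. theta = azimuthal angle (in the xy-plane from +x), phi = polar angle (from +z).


x = 19 * sin(90) * cos(165) = -18.3526
y = 19 * sin(90) * sin(165) = 4.9176
z = 19 * cos(90) = 0

(-18.3526, 4.9176, 0)


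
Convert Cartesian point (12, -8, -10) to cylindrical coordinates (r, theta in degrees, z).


r = sqrt(12^2 + (-8)^2) = 14.4222
theta = atan2(-8, 12) = 326.3099 deg
z = -10

r = 14.4222, theta = 326.3099 deg, z = -10


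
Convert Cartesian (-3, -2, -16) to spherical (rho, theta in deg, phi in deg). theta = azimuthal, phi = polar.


rho = sqrt((-3)^2 + (-2)^2 + (-16)^2) = 16.4012
theta = atan2(-2, -3) = 213.6901 deg
phi = acos(-16/16.4012) = 167.3007 deg

rho = 16.4012, theta = 213.6901 deg, phi = 167.3007 deg


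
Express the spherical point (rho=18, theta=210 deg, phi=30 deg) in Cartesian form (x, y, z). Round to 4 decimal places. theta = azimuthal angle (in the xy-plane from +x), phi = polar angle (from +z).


x = 18 * sin(30) * cos(210) = -7.7942
y = 18 * sin(30) * sin(210) = -4.5
z = 18 * cos(30) = 15.5885

(-7.7942, -4.5, 15.5885)


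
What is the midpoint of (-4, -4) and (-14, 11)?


Midpoint = ((-4+-14)/2, (-4+11)/2) = (-9, 3.5)

(-9, 3.5)


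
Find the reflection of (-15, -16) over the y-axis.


Reflection across y-axis: (x, y) -> (-x, y)
(-15, -16) -> (15, -16)

(15, -16)


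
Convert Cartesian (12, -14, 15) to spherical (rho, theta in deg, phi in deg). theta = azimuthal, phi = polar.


rho = sqrt(12^2 + (-14)^2 + 15^2) = 23.7697
theta = atan2(-14, 12) = 310.6013 deg
phi = acos(15/23.7697) = 50.872 deg

rho = 23.7697, theta = 310.6013 deg, phi = 50.872 deg


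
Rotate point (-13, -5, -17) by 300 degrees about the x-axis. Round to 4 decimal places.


x' = -13
y' = -5*cos(300) - -17*sin(300) = -17.2224
z' = -5*sin(300) + -17*cos(300) = -4.1699

(-13, -17.2224, -4.1699)


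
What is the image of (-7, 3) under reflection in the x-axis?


Reflection across x-axis: (x, y) -> (x, -y)
(-7, 3) -> (-7, -3)

(-7, -3)


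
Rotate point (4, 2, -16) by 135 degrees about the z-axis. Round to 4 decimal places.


x' = 4*cos(135) - 2*sin(135) = -4.2426
y' = 4*sin(135) + 2*cos(135) = 1.4142
z' = -16

(-4.2426, 1.4142, -16)


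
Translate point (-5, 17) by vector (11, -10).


Translation: (x+dx, y+dy) = (-5+11, 17+-10) = (6, 7)

(6, 7)


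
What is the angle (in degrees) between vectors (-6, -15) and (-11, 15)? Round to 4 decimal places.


dot = -6*-11 + -15*15 = -159
|u| = 16.1555, |v| = 18.6011
cos(angle) = -0.5291
angle = 121.9448 degrees

121.9448 degrees


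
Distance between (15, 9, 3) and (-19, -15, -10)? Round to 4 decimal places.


d = sqrt((-19-15)^2 + (-15-9)^2 + (-10-3)^2) = 43.6005

43.6005


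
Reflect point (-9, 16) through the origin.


Reflection through origin: (x, y) -> (-x, -y)
(-9, 16) -> (9, -16)

(9, -16)


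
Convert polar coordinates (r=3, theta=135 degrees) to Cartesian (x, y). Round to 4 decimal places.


x = 3 * cos(135) = -2.1213
y = 3 * sin(135) = 2.1213

(-2.1213, 2.1213)


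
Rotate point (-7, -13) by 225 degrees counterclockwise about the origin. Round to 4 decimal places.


x' = -7*cos(225) - -13*sin(225) = -4.2426
y' = -7*sin(225) + -13*cos(225) = 14.1421

(-4.2426, 14.1421)


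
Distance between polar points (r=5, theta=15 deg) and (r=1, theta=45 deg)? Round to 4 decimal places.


d = sqrt(r1^2 + r2^2 - 2*r1*r2*cos(t2-t1))
d = sqrt(5^2 + 1^2 - 2*5*1*cos(45-15)) = 4.1641

4.1641


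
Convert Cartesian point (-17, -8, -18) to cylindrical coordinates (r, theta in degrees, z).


r = sqrt((-17)^2 + (-8)^2) = 18.7883
theta = atan2(-8, -17) = 205.2011 deg
z = -18

r = 18.7883, theta = 205.2011 deg, z = -18


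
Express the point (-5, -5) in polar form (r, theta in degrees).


r = sqrt((-5)^2 + (-5)^2) = 7.0711
theta = atan2(-5, -5) = 225 degrees

r = 7.0711, theta = 225 degrees


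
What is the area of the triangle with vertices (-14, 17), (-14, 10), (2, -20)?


Area = |x1(y2-y3) + x2(y3-y1) + x3(y1-y2)| / 2
= |-14*(10--20) + -14*(-20-17) + 2*(17-10)| / 2
= 56

56


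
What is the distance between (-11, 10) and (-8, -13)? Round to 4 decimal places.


d = sqrt((-8--11)^2 + (-13-10)^2) = 23.1948

23.1948


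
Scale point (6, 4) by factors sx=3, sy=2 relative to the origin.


Scaling: (x*sx, y*sy) = (6*3, 4*2) = (18, 8)

(18, 8)


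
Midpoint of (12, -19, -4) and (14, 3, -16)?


Midpoint = ((12+14)/2, (-19+3)/2, (-4+-16)/2) = (13, -8, -10)

(13, -8, -10)


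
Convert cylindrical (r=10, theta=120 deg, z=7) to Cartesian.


x = 10 * cos(120) = -5
y = 10 * sin(120) = 8.6603
z = 7

(-5, 8.6603, 7)


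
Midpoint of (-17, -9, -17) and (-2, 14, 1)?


Midpoint = ((-17+-2)/2, (-9+14)/2, (-17+1)/2) = (-9.5, 2.5, -8)

(-9.5, 2.5, -8)


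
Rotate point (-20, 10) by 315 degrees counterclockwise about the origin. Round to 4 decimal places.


x' = -20*cos(315) - 10*sin(315) = -7.0711
y' = -20*sin(315) + 10*cos(315) = 21.2132

(-7.0711, 21.2132)


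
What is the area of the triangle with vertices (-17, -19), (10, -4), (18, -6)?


Area = |x1(y2-y3) + x2(y3-y1) + x3(y1-y2)| / 2
= |-17*(-4--6) + 10*(-6--19) + 18*(-19--4)| / 2
= 87

87


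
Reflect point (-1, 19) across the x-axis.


Reflection across x-axis: (x, y) -> (x, -y)
(-1, 19) -> (-1, -19)

(-1, -19)


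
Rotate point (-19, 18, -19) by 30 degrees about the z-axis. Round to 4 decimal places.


x' = -19*cos(30) - 18*sin(30) = -25.4545
y' = -19*sin(30) + 18*cos(30) = 6.0885
z' = -19

(-25.4545, 6.0885, -19)


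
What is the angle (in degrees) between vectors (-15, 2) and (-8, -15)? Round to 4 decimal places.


dot = -15*-8 + 2*-15 = 90
|u| = 15.1327, |v| = 17
cos(angle) = 0.3498
angle = 69.5222 degrees

69.5222 degrees


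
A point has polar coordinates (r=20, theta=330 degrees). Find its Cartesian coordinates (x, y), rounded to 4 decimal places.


x = 20 * cos(330) = 17.3205
y = 20 * sin(330) = -10

(17.3205, -10)


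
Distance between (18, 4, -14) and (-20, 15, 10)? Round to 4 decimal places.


d = sqrt((-20-18)^2 + (15-4)^2 + (10--14)^2) = 46.2709

46.2709


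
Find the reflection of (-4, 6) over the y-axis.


Reflection across y-axis: (x, y) -> (-x, y)
(-4, 6) -> (4, 6)

(4, 6)


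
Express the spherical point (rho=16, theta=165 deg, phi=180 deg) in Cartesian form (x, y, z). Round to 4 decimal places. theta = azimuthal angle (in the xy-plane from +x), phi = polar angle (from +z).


x = 16 * sin(180) * cos(165) = 0
y = 16 * sin(180) * sin(165) = 0
z = 16 * cos(180) = -16

(0, 0, -16)


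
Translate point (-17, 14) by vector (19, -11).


Translation: (x+dx, y+dy) = (-17+19, 14+-11) = (2, 3)

(2, 3)


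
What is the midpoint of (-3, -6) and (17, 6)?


Midpoint = ((-3+17)/2, (-6+6)/2) = (7, 0)

(7, 0)


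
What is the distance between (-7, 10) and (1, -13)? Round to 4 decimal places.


d = sqrt((1--7)^2 + (-13-10)^2) = 24.3516

24.3516


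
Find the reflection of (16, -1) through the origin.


Reflection through origin: (x, y) -> (-x, -y)
(16, -1) -> (-16, 1)

(-16, 1)


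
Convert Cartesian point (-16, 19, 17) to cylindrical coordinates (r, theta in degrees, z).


r = sqrt((-16)^2 + 19^2) = 24.8395
theta = atan2(19, -16) = 130.1009 deg
z = 17

r = 24.8395, theta = 130.1009 deg, z = 17


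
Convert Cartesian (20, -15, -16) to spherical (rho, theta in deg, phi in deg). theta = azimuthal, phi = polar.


rho = sqrt(20^2 + (-15)^2 + (-16)^2) = 29.6816
theta = atan2(-15, 20) = 323.1301 deg
phi = acos(-16/29.6816) = 122.6192 deg

rho = 29.6816, theta = 323.1301 deg, phi = 122.6192 deg


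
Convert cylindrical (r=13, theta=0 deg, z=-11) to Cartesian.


x = 13 * cos(0) = 13
y = 13 * sin(0) = 0
z = -11

(13, 0, -11)


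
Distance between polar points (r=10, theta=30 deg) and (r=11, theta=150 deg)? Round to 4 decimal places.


d = sqrt(r1^2 + r2^2 - 2*r1*r2*cos(t2-t1))
d = sqrt(10^2 + 11^2 - 2*10*11*cos(150-30)) = 18.1934

18.1934


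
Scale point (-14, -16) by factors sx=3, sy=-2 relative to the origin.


Scaling: (x*sx, y*sy) = (-14*3, -16*-2) = (-42, 32)

(-42, 32)


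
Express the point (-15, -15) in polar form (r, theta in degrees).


r = sqrt((-15)^2 + (-15)^2) = 21.2132
theta = atan2(-15, -15) = 225 degrees

r = 21.2132, theta = 225 degrees


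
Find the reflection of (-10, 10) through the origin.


Reflection through origin: (x, y) -> (-x, -y)
(-10, 10) -> (10, -10)

(10, -10)


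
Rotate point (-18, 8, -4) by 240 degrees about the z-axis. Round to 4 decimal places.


x' = -18*cos(240) - 8*sin(240) = 15.9282
y' = -18*sin(240) + 8*cos(240) = 11.5885
z' = -4

(15.9282, 11.5885, -4)


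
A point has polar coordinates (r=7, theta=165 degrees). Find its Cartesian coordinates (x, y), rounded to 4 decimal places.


x = 7 * cos(165) = -6.7615
y = 7 * sin(165) = 1.8117

(-6.7615, 1.8117)


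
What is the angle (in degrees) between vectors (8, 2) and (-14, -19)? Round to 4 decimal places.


dot = 8*-14 + 2*-19 = -150
|u| = 8.2462, |v| = 23.6008
cos(angle) = -0.7707
angle = 140.4206 degrees

140.4206 degrees


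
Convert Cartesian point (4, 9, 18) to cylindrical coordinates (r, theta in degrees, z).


r = sqrt(4^2 + 9^2) = 9.8489
theta = atan2(9, 4) = 66.0375 deg
z = 18

r = 9.8489, theta = 66.0375 deg, z = 18


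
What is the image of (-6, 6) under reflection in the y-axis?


Reflection across y-axis: (x, y) -> (-x, y)
(-6, 6) -> (6, 6)

(6, 6)


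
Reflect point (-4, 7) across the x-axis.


Reflection across x-axis: (x, y) -> (x, -y)
(-4, 7) -> (-4, -7)

(-4, -7)


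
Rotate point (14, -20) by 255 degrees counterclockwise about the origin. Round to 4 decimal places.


x' = 14*cos(255) - -20*sin(255) = -22.942
y' = 14*sin(255) + -20*cos(255) = -8.3466

(-22.942, -8.3466)


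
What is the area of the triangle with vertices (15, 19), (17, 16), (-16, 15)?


Area = |x1(y2-y3) + x2(y3-y1) + x3(y1-y2)| / 2
= |15*(16-15) + 17*(15-19) + -16*(19-16)| / 2
= 50.5

50.5


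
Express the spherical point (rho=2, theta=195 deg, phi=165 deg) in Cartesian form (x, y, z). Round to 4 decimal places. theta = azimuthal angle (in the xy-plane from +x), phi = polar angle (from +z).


x = 2 * sin(165) * cos(195) = -0.5
y = 2 * sin(165) * sin(195) = -0.134
z = 2 * cos(165) = -1.9319

(-0.5, -0.134, -1.9319)


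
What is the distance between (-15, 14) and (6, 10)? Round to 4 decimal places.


d = sqrt((6--15)^2 + (10-14)^2) = 21.3776

21.3776


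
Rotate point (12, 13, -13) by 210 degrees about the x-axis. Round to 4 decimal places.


x' = 12
y' = 13*cos(210) - -13*sin(210) = -17.7583
z' = 13*sin(210) + -13*cos(210) = 4.7583

(12, -17.7583, 4.7583)


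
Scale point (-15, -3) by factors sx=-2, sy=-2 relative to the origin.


Scaling: (x*sx, y*sy) = (-15*-2, -3*-2) = (30, 6)

(30, 6)


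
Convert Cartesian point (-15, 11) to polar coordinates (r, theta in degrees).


r = sqrt((-15)^2 + 11^2) = 18.6011
theta = atan2(11, -15) = 143.7462 degrees

r = 18.6011, theta = 143.7462 degrees


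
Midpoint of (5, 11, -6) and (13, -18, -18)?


Midpoint = ((5+13)/2, (11+-18)/2, (-6+-18)/2) = (9, -3.5, -12)

(9, -3.5, -12)


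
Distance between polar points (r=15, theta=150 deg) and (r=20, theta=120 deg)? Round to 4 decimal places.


d = sqrt(r1^2 + r2^2 - 2*r1*r2*cos(t2-t1))
d = sqrt(15^2 + 20^2 - 2*15*20*cos(120-150)) = 10.2657

10.2657


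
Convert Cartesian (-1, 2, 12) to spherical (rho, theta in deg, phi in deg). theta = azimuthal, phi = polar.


rho = sqrt((-1)^2 + 2^2 + 12^2) = 12.2066
theta = atan2(2, -1) = 116.5651 deg
phi = acos(12/12.2066) = 10.5554 deg

rho = 12.2066, theta = 116.5651 deg, phi = 10.5554 deg


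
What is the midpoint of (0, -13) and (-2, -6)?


Midpoint = ((0+-2)/2, (-13+-6)/2) = (-1, -9.5)

(-1, -9.5)


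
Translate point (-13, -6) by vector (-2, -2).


Translation: (x+dx, y+dy) = (-13+-2, -6+-2) = (-15, -8)

(-15, -8)


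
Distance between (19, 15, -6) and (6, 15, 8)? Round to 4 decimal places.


d = sqrt((6-19)^2 + (15-15)^2 + (8--6)^2) = 19.105

19.105


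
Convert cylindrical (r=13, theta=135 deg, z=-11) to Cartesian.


x = 13 * cos(135) = -9.1924
y = 13 * sin(135) = 9.1924
z = -11

(-9.1924, 9.1924, -11)


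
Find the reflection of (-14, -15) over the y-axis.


Reflection across y-axis: (x, y) -> (-x, y)
(-14, -15) -> (14, -15)

(14, -15)


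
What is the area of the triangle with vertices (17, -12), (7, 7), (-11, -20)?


Area = |x1(y2-y3) + x2(y3-y1) + x3(y1-y2)| / 2
= |17*(7--20) + 7*(-20--12) + -11*(-12-7)| / 2
= 306

306


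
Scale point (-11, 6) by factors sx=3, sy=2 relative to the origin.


Scaling: (x*sx, y*sy) = (-11*3, 6*2) = (-33, 12)

(-33, 12)


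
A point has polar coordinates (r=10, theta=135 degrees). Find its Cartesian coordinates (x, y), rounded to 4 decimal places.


x = 10 * cos(135) = -7.0711
y = 10 * sin(135) = 7.0711

(-7.0711, 7.0711)


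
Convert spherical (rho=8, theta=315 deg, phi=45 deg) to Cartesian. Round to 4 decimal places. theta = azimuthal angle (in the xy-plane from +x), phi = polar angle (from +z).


x = 8 * sin(45) * cos(315) = 4
y = 8 * sin(45) * sin(315) = -4
z = 8 * cos(45) = 5.6569

(4, -4, 5.6569)


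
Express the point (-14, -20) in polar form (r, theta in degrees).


r = sqrt((-14)^2 + (-20)^2) = 24.4131
theta = atan2(-20, -14) = 235.008 degrees

r = 24.4131, theta = 235.008 degrees


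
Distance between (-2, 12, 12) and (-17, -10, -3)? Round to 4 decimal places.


d = sqrt((-17--2)^2 + (-10-12)^2 + (-3-12)^2) = 30.5614

30.5614


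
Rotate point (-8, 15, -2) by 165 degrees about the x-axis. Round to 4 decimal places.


x' = -8
y' = 15*cos(165) - -2*sin(165) = -13.9712
z' = 15*sin(165) + -2*cos(165) = 5.8141

(-8, -13.9712, 5.8141)


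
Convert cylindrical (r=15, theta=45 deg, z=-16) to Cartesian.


x = 15 * cos(45) = 10.6066
y = 15 * sin(45) = 10.6066
z = -16

(10.6066, 10.6066, -16)


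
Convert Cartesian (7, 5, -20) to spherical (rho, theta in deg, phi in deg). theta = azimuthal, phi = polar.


rho = sqrt(7^2 + 5^2 + (-20)^2) = 21.7715
theta = atan2(5, 7) = 35.5377 deg
phi = acos(-20/21.7715) = 156.7267 deg

rho = 21.7715, theta = 35.5377 deg, phi = 156.7267 deg


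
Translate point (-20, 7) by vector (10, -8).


Translation: (x+dx, y+dy) = (-20+10, 7+-8) = (-10, -1)

(-10, -1)


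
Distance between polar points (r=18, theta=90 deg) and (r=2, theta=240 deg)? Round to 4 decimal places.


d = sqrt(r1^2 + r2^2 - 2*r1*r2*cos(t2-t1))
d = sqrt(18^2 + 2^2 - 2*18*2*cos(240-90)) = 19.7574

19.7574


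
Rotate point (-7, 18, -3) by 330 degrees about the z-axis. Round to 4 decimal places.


x' = -7*cos(330) - 18*sin(330) = 2.9378
y' = -7*sin(330) + 18*cos(330) = 19.0885
z' = -3

(2.9378, 19.0885, -3)


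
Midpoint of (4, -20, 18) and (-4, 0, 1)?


Midpoint = ((4+-4)/2, (-20+0)/2, (18+1)/2) = (0, -10, 9.5)

(0, -10, 9.5)


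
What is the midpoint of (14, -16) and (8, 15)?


Midpoint = ((14+8)/2, (-16+15)/2) = (11, -0.5)

(11, -0.5)


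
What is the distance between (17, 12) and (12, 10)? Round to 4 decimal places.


d = sqrt((12-17)^2 + (10-12)^2) = 5.3852

5.3852


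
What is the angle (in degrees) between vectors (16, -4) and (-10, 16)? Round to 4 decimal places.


dot = 16*-10 + -4*16 = -224
|u| = 16.4924, |v| = 18.868
cos(angle) = -0.7198
angle = 136.0416 degrees

136.0416 degrees


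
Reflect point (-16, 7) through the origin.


Reflection through origin: (x, y) -> (-x, -y)
(-16, 7) -> (16, -7)

(16, -7)


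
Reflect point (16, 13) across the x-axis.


Reflection across x-axis: (x, y) -> (x, -y)
(16, 13) -> (16, -13)

(16, -13)


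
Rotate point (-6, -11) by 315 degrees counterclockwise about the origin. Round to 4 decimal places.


x' = -6*cos(315) - -11*sin(315) = -12.0208
y' = -6*sin(315) + -11*cos(315) = -3.5355

(-12.0208, -3.5355)


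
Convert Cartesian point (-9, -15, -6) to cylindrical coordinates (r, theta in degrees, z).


r = sqrt((-9)^2 + (-15)^2) = 17.4929
theta = atan2(-15, -9) = 239.0362 deg
z = -6

r = 17.4929, theta = 239.0362 deg, z = -6


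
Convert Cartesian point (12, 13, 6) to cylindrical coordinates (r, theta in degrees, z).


r = sqrt(12^2 + 13^2) = 17.6918
theta = atan2(13, 12) = 47.2906 deg
z = 6

r = 17.6918, theta = 47.2906 deg, z = 6


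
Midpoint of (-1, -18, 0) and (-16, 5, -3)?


Midpoint = ((-1+-16)/2, (-18+5)/2, (0+-3)/2) = (-8.5, -6.5, -1.5)

(-8.5, -6.5, -1.5)


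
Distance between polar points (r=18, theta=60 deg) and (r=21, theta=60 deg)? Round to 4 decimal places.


d = sqrt(r1^2 + r2^2 - 2*r1*r2*cos(t2-t1))
d = sqrt(18^2 + 21^2 - 2*18*21*cos(60-60)) = 3

3


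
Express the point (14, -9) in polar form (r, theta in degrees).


r = sqrt(14^2 + (-9)^2) = 16.6433
theta = atan2(-9, 14) = 327.2648 degrees

r = 16.6433, theta = 327.2648 degrees


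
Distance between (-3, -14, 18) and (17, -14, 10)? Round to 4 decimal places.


d = sqrt((17--3)^2 + (-14--14)^2 + (10-18)^2) = 21.5407

21.5407


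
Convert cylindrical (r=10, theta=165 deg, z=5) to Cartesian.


x = 10 * cos(165) = -9.6593
y = 10 * sin(165) = 2.5882
z = 5

(-9.6593, 2.5882, 5)


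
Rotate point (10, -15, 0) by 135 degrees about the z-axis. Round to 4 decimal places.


x' = 10*cos(135) - -15*sin(135) = 3.5355
y' = 10*sin(135) + -15*cos(135) = 17.6777
z' = 0

(3.5355, 17.6777, 0)


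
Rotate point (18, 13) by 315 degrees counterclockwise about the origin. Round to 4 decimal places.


x' = 18*cos(315) - 13*sin(315) = 21.9203
y' = 18*sin(315) + 13*cos(315) = -3.5355

(21.9203, -3.5355)


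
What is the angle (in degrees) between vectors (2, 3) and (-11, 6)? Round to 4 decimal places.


dot = 2*-11 + 3*6 = -4
|u| = 3.6056, |v| = 12.53
cos(angle) = -0.0885
angle = 95.0796 degrees

95.0796 degrees


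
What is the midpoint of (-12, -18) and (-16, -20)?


Midpoint = ((-12+-16)/2, (-18+-20)/2) = (-14, -19)

(-14, -19)


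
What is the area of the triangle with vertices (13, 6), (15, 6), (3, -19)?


Area = |x1(y2-y3) + x2(y3-y1) + x3(y1-y2)| / 2
= |13*(6--19) + 15*(-19-6) + 3*(6-6)| / 2
= 25

25


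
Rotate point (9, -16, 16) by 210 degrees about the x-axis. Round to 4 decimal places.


x' = 9
y' = -16*cos(210) - 16*sin(210) = 21.8564
z' = -16*sin(210) + 16*cos(210) = -5.8564

(9, 21.8564, -5.8564)


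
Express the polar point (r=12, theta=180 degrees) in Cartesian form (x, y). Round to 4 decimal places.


x = 12 * cos(180) = -12
y = 12 * sin(180) = 0

(-12, 0)


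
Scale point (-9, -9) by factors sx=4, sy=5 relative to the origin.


Scaling: (x*sx, y*sy) = (-9*4, -9*5) = (-36, -45)

(-36, -45)


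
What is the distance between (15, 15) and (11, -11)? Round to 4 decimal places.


d = sqrt((11-15)^2 + (-11-15)^2) = 26.3059

26.3059


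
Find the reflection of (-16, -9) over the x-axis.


Reflection across x-axis: (x, y) -> (x, -y)
(-16, -9) -> (-16, 9)

(-16, 9)


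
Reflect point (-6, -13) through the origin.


Reflection through origin: (x, y) -> (-x, -y)
(-6, -13) -> (6, 13)

(6, 13)


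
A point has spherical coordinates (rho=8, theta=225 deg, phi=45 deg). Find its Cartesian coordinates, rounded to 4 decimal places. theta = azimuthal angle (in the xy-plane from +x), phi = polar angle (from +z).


x = 8 * sin(45) * cos(225) = -4
y = 8 * sin(45) * sin(225) = -4
z = 8 * cos(45) = 5.6569

(-4, -4, 5.6569)


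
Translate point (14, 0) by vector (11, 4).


Translation: (x+dx, y+dy) = (14+11, 0+4) = (25, 4)

(25, 4)


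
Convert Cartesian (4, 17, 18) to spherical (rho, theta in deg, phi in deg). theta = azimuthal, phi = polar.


rho = sqrt(4^2 + 17^2 + 18^2) = 25.0799
theta = atan2(17, 4) = 76.7595 deg
phi = acos(18/25.0799) = 44.1345 deg

rho = 25.0799, theta = 76.7595 deg, phi = 44.1345 deg


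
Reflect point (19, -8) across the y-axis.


Reflection across y-axis: (x, y) -> (-x, y)
(19, -8) -> (-19, -8)

(-19, -8)


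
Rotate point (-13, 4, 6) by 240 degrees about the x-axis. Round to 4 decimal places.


x' = -13
y' = 4*cos(240) - 6*sin(240) = 3.1962
z' = 4*sin(240) + 6*cos(240) = -6.4641

(-13, 3.1962, -6.4641)


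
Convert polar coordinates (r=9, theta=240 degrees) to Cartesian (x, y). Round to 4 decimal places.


x = 9 * cos(240) = -4.5
y = 9 * sin(240) = -7.7942

(-4.5, -7.7942)


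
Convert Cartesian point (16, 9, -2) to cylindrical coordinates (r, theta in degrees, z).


r = sqrt(16^2 + 9^2) = 18.3576
theta = atan2(9, 16) = 29.3578 deg
z = -2

r = 18.3576, theta = 29.3578 deg, z = -2


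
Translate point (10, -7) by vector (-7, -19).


Translation: (x+dx, y+dy) = (10+-7, -7+-19) = (3, -26)

(3, -26)


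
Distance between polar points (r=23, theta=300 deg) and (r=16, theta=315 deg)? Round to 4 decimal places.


d = sqrt(r1^2 + r2^2 - 2*r1*r2*cos(t2-t1))
d = sqrt(23^2 + 16^2 - 2*23*16*cos(315-300)) = 8.6069

8.6069


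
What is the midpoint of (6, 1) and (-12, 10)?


Midpoint = ((6+-12)/2, (1+10)/2) = (-3, 5.5)

(-3, 5.5)


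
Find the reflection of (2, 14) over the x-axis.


Reflection across x-axis: (x, y) -> (x, -y)
(2, 14) -> (2, -14)

(2, -14)


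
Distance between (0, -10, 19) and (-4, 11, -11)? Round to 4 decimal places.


d = sqrt((-4-0)^2 + (11--10)^2 + (-11-19)^2) = 36.8375

36.8375


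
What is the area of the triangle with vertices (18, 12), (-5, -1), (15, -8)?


Area = |x1(y2-y3) + x2(y3-y1) + x3(y1-y2)| / 2
= |18*(-1--8) + -5*(-8-12) + 15*(12--1)| / 2
= 210.5

210.5


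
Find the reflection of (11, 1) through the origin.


Reflection through origin: (x, y) -> (-x, -y)
(11, 1) -> (-11, -1)

(-11, -1)


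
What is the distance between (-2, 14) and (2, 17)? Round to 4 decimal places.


d = sqrt((2--2)^2 + (17-14)^2) = 5

5


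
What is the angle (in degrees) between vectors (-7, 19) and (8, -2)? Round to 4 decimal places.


dot = -7*8 + 19*-2 = -94
|u| = 20.2485, |v| = 8.2462
cos(angle) = -0.563
angle = 124.2611 degrees

124.2611 degrees


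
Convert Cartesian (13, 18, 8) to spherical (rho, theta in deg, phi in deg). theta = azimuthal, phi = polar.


rho = sqrt(13^2 + 18^2 + 8^2) = 23.6008
theta = atan2(18, 13) = 54.1623 deg
phi = acos(8/23.6008) = 70.1858 deg

rho = 23.6008, theta = 54.1623 deg, phi = 70.1858 deg


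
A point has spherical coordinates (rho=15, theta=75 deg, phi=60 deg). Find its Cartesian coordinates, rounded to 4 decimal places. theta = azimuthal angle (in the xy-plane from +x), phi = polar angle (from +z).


x = 15 * sin(60) * cos(75) = 3.3622
y = 15 * sin(60) * sin(75) = 12.5477
z = 15 * cos(60) = 7.5

(3.3622, 12.5477, 7.5)


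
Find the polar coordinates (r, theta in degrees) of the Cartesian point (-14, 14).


r = sqrt((-14)^2 + 14^2) = 19.799
theta = atan2(14, -14) = 135 degrees

r = 19.799, theta = 135 degrees


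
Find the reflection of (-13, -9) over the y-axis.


Reflection across y-axis: (x, y) -> (-x, y)
(-13, -9) -> (13, -9)

(13, -9)


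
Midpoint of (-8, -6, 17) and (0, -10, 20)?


Midpoint = ((-8+0)/2, (-6+-10)/2, (17+20)/2) = (-4, -8, 18.5)

(-4, -8, 18.5)


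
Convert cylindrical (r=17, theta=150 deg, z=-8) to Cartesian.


x = 17 * cos(150) = -14.7224
y = 17 * sin(150) = 8.5
z = -8

(-14.7224, 8.5, -8)


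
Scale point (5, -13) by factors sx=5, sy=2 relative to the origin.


Scaling: (x*sx, y*sy) = (5*5, -13*2) = (25, -26)

(25, -26)


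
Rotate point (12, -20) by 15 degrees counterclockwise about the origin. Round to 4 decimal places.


x' = 12*cos(15) - -20*sin(15) = 16.7675
y' = 12*sin(15) + -20*cos(15) = -16.2127

(16.7675, -16.2127)


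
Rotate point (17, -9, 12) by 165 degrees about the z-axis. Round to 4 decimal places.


x' = 17*cos(165) - -9*sin(165) = -14.0914
y' = 17*sin(165) + -9*cos(165) = 13.0933
z' = 12

(-14.0914, 13.0933, 12)


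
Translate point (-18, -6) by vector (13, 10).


Translation: (x+dx, y+dy) = (-18+13, -6+10) = (-5, 4)

(-5, 4)


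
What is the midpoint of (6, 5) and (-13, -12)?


Midpoint = ((6+-13)/2, (5+-12)/2) = (-3.5, -3.5)

(-3.5, -3.5)


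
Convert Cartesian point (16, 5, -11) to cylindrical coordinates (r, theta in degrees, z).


r = sqrt(16^2 + 5^2) = 16.7631
theta = atan2(5, 16) = 17.354 deg
z = -11

r = 16.7631, theta = 17.354 deg, z = -11


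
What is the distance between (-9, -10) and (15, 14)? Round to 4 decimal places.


d = sqrt((15--9)^2 + (14--10)^2) = 33.9411

33.9411


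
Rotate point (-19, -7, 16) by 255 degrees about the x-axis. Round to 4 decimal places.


x' = -19
y' = -7*cos(255) - 16*sin(255) = 17.2665
z' = -7*sin(255) + 16*cos(255) = 2.6204

(-19, 17.2665, 2.6204)


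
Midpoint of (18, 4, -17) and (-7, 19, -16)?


Midpoint = ((18+-7)/2, (4+19)/2, (-17+-16)/2) = (5.5, 11.5, -16.5)

(5.5, 11.5, -16.5)


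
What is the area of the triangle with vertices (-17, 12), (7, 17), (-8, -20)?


Area = |x1(y2-y3) + x2(y3-y1) + x3(y1-y2)| / 2
= |-17*(17--20) + 7*(-20-12) + -8*(12-17)| / 2
= 406.5

406.5


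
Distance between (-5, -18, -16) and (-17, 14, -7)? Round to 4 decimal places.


d = sqrt((-17--5)^2 + (14--18)^2 + (-7--16)^2) = 35.3412

35.3412


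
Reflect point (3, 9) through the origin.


Reflection through origin: (x, y) -> (-x, -y)
(3, 9) -> (-3, -9)

(-3, -9)


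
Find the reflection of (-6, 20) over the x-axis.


Reflection across x-axis: (x, y) -> (x, -y)
(-6, 20) -> (-6, -20)

(-6, -20)


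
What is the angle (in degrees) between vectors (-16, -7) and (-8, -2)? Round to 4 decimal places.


dot = -16*-8 + -7*-2 = 142
|u| = 17.4642, |v| = 8.2462
cos(angle) = 0.986
angle = 9.5931 degrees

9.5931 degrees


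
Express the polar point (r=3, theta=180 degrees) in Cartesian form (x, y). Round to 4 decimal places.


x = 3 * cos(180) = -3
y = 3 * sin(180) = 0

(-3, 0)


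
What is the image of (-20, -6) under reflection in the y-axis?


Reflection across y-axis: (x, y) -> (-x, y)
(-20, -6) -> (20, -6)

(20, -6)
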